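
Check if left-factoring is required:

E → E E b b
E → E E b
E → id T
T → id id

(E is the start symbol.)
Left-factoring is needed when two productions for the same non-terminal
share a common prefix on the right-hand side.

Productions for E:
  E → E E b b
  E → E E b
  E → id T

Found common prefix 'E E b' in productions for E

Answer: Yes, E has productions with common prefix 'E E b'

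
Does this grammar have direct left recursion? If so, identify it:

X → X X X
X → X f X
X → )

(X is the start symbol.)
Direct left recursion occurs when N → N α for some non-terminal N (the right-hand side begins with the left-hand side itself).

X → X X X: LEFT RECURSIVE (starts with X)
X → X f X: LEFT RECURSIVE (starts with X)
X → ): starts with ')'

The grammar has direct left recursion on: X.

Answer: Yes, X is left-recursive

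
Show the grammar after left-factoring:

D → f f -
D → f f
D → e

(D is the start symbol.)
Left-factoring transforms A → αβ₁ | αβ₂ into A → αA' and A' → β₁ | β₂
(α is the longest common prefix among the alternatives). Repeat until
no nonterminal has two alternatives with a common prefix.

Round 1: D has alternatives sharing prefix 'f f'. Introduce D': D → f f D'
  Add: D' → -
  Add: D' → ε

No remaining common prefixes — done.

Resulting grammar:
D → f f D'
D' → -
D' → ε
D → e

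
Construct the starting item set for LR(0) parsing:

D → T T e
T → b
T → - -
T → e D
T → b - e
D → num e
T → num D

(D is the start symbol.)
{ [D → . T T e], [D → . num e], [D' → . D], [T → . - -], [T → . b - e], [T → . b], [T → . e D], [T → . num D] }

First, augment the grammar with D' → D
I₀ = CLOSURE({ [D' → . D] }):
  [D' → . D] has the dot before D: add [D → . T T e], [D → . num e]
  [D → . T T e] has the dot before T: add [T → . b], [T → . - -], [T → . e D], [T → . b - e], [T → . num D]
No further items can be added.

I₀ = { [D → . T T e], [D → . num e], [D' → . D], [T → . - -], [T → . b - e], [T → . b], [T → . e D], [T → . num D] }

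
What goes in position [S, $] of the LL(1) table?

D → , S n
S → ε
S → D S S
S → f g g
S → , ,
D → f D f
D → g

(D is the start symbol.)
Empty (error entry)

To find M[S, $], we find productions for S where $ is in the predict set (PREDICT(N → α) = (FIRST(α) \ {ε}) ∪ (FOLLOW(N) if α ⇒* ε)).

Relevant sets:
  FIRST(D) = { ',', 'f', 'g' }
  FOLLOW(S) = { ',', 'f', 'g', 'n' }

S → ε: PREDICT = { ',', 'f', 'g', 'n' }
S → D S S: PREDICT = { ',', 'f', 'g' }
S → f g g: PREDICT = { 'f' }
S → , ,: PREDICT = { ',' }

M[S, $] is empty (no production applies)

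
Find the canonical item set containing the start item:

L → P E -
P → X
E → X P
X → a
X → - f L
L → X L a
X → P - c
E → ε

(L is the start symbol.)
First, augment the grammar with L' → L
I₀ = CLOSURE({ [L' → . L] }):
  [L' → . L] has the dot before L: add [L → . P E -], [L → . X L a]
  [L → . P E -] has the dot before P: add [P → . X]
  [L → . X L a] has the dot before X: add [X → . a], [X → . - f L], [X → . P - c]
No further items can be added.

I₀ = { [L → . P E -], [L → . X L a], [L' → . L], [P → . X], [X → . - f L], [X → . P - c], [X → . a] }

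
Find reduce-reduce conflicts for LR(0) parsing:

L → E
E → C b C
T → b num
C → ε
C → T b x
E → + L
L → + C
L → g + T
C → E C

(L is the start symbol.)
Yes — I3: [C → .] vs [L → E .]

A reduce-reduce conflict occurs when an LR(0) state has two complete items [A → α .] and [B → β .] — both call for a reduction, and with no lookahead the parser cannot choose between them.

Augment with L' → L and build the canonical LR(0) collection (I0 = CLOSURE({[L' → . L]}), then GOTO on every symbol after a dot until no new states appear). It has 20 states:
  I0: { [C → . E C], [C → . T b x], [C → .], [E → . + L], [E → . C b C], [L → . + C], [L → . E], [L → . g + T], [L' → . L], [T → . b num] }  — shift, reduce
  I1: { [C → . E C], [C → . T b x], [C → .], [E → + . L], [E → . + L], [E → . C b C], [L → + . C], [L → . + C], [L → . E], [L → . g + T], [T → . b num] }  — shift, reduce
  I2: { [E → C . b C] }  — shift
  I3: { [C → . E C], [C → . T b x], [C → .], [C → E . C], [E → . + L], [E → . C b C], [L → E .], [T → . b num] }  — shift, 2 reduces
  I4: { [L' → L .] }  — accept
  I5: { [C → T . b x] }  — shift
  I6: { [T → b . num] }  — shift
  I7: { [L → g . + T] }  — shift
  I8: { [L → g + . T], [T → . b num] }  — shift
  I9: { [L → g + T .] }  — reduce
  I10: { [T → b num .] }  — reduce
  I11: { [C → T b . x] }  — shift
  I12: { [C → T b x .] }  — reduce
  I13: { [C → . E C], [C → . T b x], [C → .], [E → + . L], [E → . + L], [E → . C b C], [L → . + C], [L → . E], [L → . g + T], [T → . b num] }  — shift, reduce
  I14: { [C → E C .], [E → C . b C] }  — shift, reduce
  I15: { [C → . E C], [C → . T b x], [C → .], [C → E . C], [E → . + L], [E → . C b C], [T → . b num] }  — shift, reduce
  I16: { [C → . E C], [C → . T b x], [C → .], [E → . + L], [E → . C b C], [E → C b . C], [T → . b num] }  — shift, reduce
  I17: { [E → C . b C], [E → C b C .] }  — shift, reduce
  I18: { [E → + L .] }  — reduce
  I19: { [E → C . b C], [L → + C .] }  — shift, reduce

I3 contains complete items [C → .], [L → E .] — reduce-reduce conflict.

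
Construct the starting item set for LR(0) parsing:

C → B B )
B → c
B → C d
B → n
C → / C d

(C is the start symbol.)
First, augment the grammar with C' → C
I₀ = CLOSURE({ [C' → . C] }):
  [C' → . C] has the dot before C: add [C → . B B )], [C → . / C d]
  [C → . B B )] has the dot before B: add [B → . c], [B → . C d], [B → . n]
No further items can be added.

I₀ = { [B → . C d], [B → . c], [B → . n], [C → . / C d], [C → . B B )], [C' → . C] }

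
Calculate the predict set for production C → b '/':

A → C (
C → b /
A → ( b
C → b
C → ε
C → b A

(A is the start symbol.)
{ 'b' }

PREDICT(C → b '/') = (FIRST(RHS) \ {ε}) ∪ (FOLLOW(C) if ε ∈ FIRST(RHS), i.e. RHS ⇒* ε)
FIRST(b '/') = { 'b' }
ε ∉ FIRST(b '/'), so FOLLOW(C) is not added.
PREDICT(C → b '/') = { 'b' }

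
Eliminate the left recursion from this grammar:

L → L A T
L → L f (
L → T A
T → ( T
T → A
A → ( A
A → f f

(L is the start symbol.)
L is directly left-recursive. The standard transformation for
  A → A α₁ | ... | A α_m | β₁ | ... | β_n
is
  A  → β₁ A' | ... | β_n A'
  A' → α₁ A' | ... | α_m A' | ε

L → T A becomes L → T A L'
L → L A T becomes L' → A T L'
L → L f ( becomes L' → f ( L'
Add L' → ε

Productions for other non-terminals are unchanged:
  T → ( T
  T → A
  A → ( A
  A → f f

Resulting grammar:
L → T A L'
L' → A T L'
L' → f ( L'
L' → ε
T → ( T
T → A
A → ( A
A → f f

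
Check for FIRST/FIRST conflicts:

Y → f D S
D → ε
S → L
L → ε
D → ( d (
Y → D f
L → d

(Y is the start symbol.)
Yes. Y → f D S / Y → D f on { 'f' }

A FIRST/FIRST conflict occurs when two productions N → α and N → β for the same non-terminal have FIRST(α) ∩ FIRST(β) ≠ ∅ (with ε ∈ FIRST of a nullable right-hand side, so two nullable alternatives also conflict).

FIRST sets of the non-terminals at (or reachable through a nullable prefix from) the front of some alternative:
  FIRST(D) = { '(', ε }

Productions for Y:
  Y → f D S: FIRST = { 'f' }
  Y → D f: FIRST = { '(', 'f' }
Productions for D:
  D → ε: FIRST = { ε }
  D → ( d (: FIRST = { '(' }
Productions for L:
  L → ε: FIRST = { ε }
  L → d: FIRST = { 'd' }
S has only one production, so no FIRST/FIRST conflict is possible there.

Conflict for Y: Y → f D S and Y → D f
  Overlap: { 'f' }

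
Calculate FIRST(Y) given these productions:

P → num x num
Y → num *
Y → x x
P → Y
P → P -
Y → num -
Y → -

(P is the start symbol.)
From Y → num *:
  - num is a terminal: add 'num' and stop
From Y → x x:
  - x is a terminal: add 'x' and stop
From Y → num -:
  - num is a terminal: add 'num' and stop
From Y → -:
  - '-' is a terminal: add '-' and stop

Collecting: FIRST(Y) = { '-', 'num', 'x' }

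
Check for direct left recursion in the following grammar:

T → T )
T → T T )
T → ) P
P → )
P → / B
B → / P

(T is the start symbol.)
Yes, T is left-recursive

Direct left recursion occurs when N → N α for some non-terminal N (the right-hand side begins with the left-hand side itself).

T → T ): LEFT RECURSIVE (starts with T)
T → T T ): LEFT RECURSIVE (starts with T)
T → ) P: starts with ')'
P → ): starts with ')'
P → / B: starts with '/'
B → / P: starts with '/'

The grammar has direct left recursion on: T.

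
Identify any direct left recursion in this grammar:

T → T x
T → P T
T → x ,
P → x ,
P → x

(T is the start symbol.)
Yes, T is left-recursive

T → T x: LEFT RECURSIVE (starts with T)
T → P T: starts with P
T → x ,: starts with x
P → x ,: starts with x
P → x: starts with x

The grammar has direct left recursion on: T.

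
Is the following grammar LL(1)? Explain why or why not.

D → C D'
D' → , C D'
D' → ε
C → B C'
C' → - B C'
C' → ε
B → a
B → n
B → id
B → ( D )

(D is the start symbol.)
A grammar is LL(1) if for each non-terminal N with multiple productions, the predict sets of those productions are pairwise disjoint, where PREDICT(N → α) = (FIRST(α) \ {ε}) ∪ (FOLLOW(N) if α ⇒* ε).

Relevant sets:
  FOLLOW(D') = { $, ')' }
  FOLLOW(C') = { $, ')', ',' }

For D':
  PREDICT(D' → ',' C D') = { ',' }
  PREDICT(D' → ε) = { $, ')' }
For C':
  PREDICT(C' → '-' B C') = { '-' }
  PREDICT(C' → ε) = { $, ')', ',' }
For B:
  PREDICT(B → a) = { 'a' }
  PREDICT(B → n) = { 'n' }
  PREDICT(B → id) = { 'id' }
  PREDICT(B → '(' D ')') = { '(' }
D, C have a single production, so nothing to check there.

All predict sets are disjoint. The grammar IS LL(1).

Answer: Yes, the grammar is LL(1).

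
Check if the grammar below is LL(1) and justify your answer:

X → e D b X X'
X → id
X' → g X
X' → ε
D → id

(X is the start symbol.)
No. Predict set conflict for X': { 'g' }

A grammar is LL(1) if for each non-terminal N with multiple productions, the predict sets of those productions are pairwise disjoint, where PREDICT(N → α) = (FIRST(α) \ {ε}) ∪ (FOLLOW(N) if α ⇒* ε).

Relevant sets:
  FOLLOW(X') = { $, 'g' }

For X:
  PREDICT(X → e D b X X') = { 'e' }
  PREDICT(X → id) = { 'id' }
For X':
  PREDICT(X' → g X) = { 'g' }
  PREDICT(X' → ε) = { $, 'g' }
D has a single production, so nothing to check there.

Conflict found: Predict set conflict for X': { 'g' }
The grammar is NOT LL(1).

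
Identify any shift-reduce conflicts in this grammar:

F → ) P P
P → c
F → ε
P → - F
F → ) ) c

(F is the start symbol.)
A shift-reduce conflict occurs when an LR(0) state has both:
  - a complete (reduce) item [A → α .] (dot at the end), and
  - a shift item [B → β . c γ] (dot before a terminal).

Augment with F' → F and build the canonical LR(0) collection (I0 = CLOSURE({[F' → . F]}), then GOTO on every symbol after a dot until no new states appear). It has 10 states:
  I0: { [F → . ) ) c], [F → . ) P P], [F → .], [F' → . F] }  — shift, reduce
  I1: { [F → ) . ) c], [F → ) . P P], [P → . - F], [P → . c] }  — shift
  I2: { [F' → F .] }  — accept
  I3: { [F → ) ) . c] }  — shift
  I4: { [F → . ) ) c], [F → . ) P P], [F → .], [P → - . F] }  — shift, reduce
  I5: { [F → ) P . P], [P → . - F], [P → . c] }  — shift
  I6: { [P → c .] }  — reduce
  I7: { [F → ) P P .] }  — reduce
  I8: { [P → - F .] }  — reduce
  I9: { [F → ) ) c .] }  — reduce

I0 contains reduce item [F → .] and shift items [F → . ) ) c], [F → . ) P P] — shift-reduce conflict.
I4 contains reduce item [F → .] and shift items [F → . ) ) c], [F → . ) P P] — shift-reduce conflict.

Answer: Yes — I0: [F → .] vs [F → . ) ) c]; I4: [F → .] vs [F → . ) ) c]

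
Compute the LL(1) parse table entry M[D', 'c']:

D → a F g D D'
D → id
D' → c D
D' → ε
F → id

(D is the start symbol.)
D' → c D, D' → ε

To find M[D', 'c'], we find productions for D' where 'c' is in the predict set (PREDICT(N → α) = (FIRST(α) \ {ε}) ∪ (FOLLOW(N) if α ⇒* ε)).

Relevant sets:
  FOLLOW(D') = { $, 'c' }

D' → c D: PREDICT = { 'c' }
  'c' is in predict set, so this production goes in M[D', 'c']
D' → ε: PREDICT = { $, 'c' }
  'c' is in predict set, so this production goes in M[D', 'c']

M[D', 'c'] = D' → c D, D' → ε  (a multiply-defined cell — the grammar is not LL(1))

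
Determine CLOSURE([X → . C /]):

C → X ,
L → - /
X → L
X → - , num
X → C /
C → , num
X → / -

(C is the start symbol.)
To compute CLOSURE, for each item [A → α.Bβ] where B is a non-terminal, add [B → .γ] for all productions B → γ; repeat for the newly added items until nothing changes.

Start with: [X → . C /]
  [X → . C /] has the dot before C: add [C → . X ,], [C → . , num]
  [C → . X ,] has the dot before X: add [X → . L], [X → . - , num], [X → . / -]
  [X → . L] has the dot before L: add [L → . - /]
No further items can be added.

CLOSURE = { [C → . , num], [C → . X ,], [L → . - /], [X → . - , num], [X → . / -], [X → . C /], [X → . L] }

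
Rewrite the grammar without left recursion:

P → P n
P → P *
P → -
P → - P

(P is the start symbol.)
P → - P'
P → - P P'
P' → n P'
P' → * P'
P' → ε

P is directly left-recursive. The standard transformation for
  A → A α₁ | ... | A α_m | β₁ | ... | β_n
is
  A  → β₁ A' | ... | β_n A'
  A' → α₁ A' | ... | α_m A' | ε

P → - becomes P → - P'
P → - P becomes P → - P P'
P → P n becomes P' → n P'
P → P * becomes P' → * P'
Add P' → ε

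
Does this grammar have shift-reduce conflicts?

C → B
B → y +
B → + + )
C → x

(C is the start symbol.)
No shift-reduce conflicts

A shift-reduce conflict occurs when an LR(0) state has both:
  - a complete (reduce) item [A → α .] (dot at the end), and
  - a shift item [B → β . c γ] (dot before a terminal).

Augment with C' → C and build the canonical LR(0) collection (I0 = CLOSURE({[C' → . C]}), then GOTO on every symbol after a dot until no new states appear). It has 9 states:
  I0: { [B → . + + )], [B → . y +], [C → . B], [C → . x], [C' → . C] }  — shift
  I1: { [B → + . + )] }  — shift
  I2: { [C → B .] }  — reduce
  I3: { [C' → C .] }  — accept
  I4: { [C → x .] }  — reduce
  I5: { [B → y . +] }  — shift
  I6: { [B → y + .] }  — reduce
  I7: { [B → + + . )] }  — shift
  I8: { [B → + + ) .] }  — reduce

No state contains both a complete item and a shift item.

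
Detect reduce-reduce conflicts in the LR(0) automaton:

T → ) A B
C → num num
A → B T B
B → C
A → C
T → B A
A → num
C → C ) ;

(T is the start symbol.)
Augment with T' → T and build the canonical LR(0) collection (I0 = CLOSURE({[T' → . T]}), then GOTO on every symbol after a dot until no new states appear). It has 17 states:
  I0: { [B → . C], [C → . C ) ;], [C → . num num], [T → . ) A B], [T → . B A], [T' → . T] }  — shift
  I1: { [A → . B T B], [A → . C], [A → . num], [B → . C], [C → . C ) ;], [C → . num num], [T → ) . A B] }  — shift
  I2: { [A → . B T B], [A → . C], [A → . num], [B → . C], [C → . C ) ;], [C → . num num], [T → B . A] }  — shift
  I3: { [B → C .], [C → C . ) ;] }  — shift, reduce
  I4: { [T' → T .] }  — accept
  I5: { [C → num . num] }  — shift
  I6: { [C → num num .] }  — reduce
  I7: { [C → C ) . ;] }  — shift
  I8: { [C → C ) ; .] }  — reduce
  I9: { [T → B A .] }  — reduce
  I10: { [A → B . T B], [B → . C], [C → . C ) ;], [C → . num num], [T → . ) A B], [T → . B A] }  — shift
  I11: { [A → C .], [B → C .], [C → C . ) ;] }  — shift, 2 reduces
  I12: { [A → num .], [C → num . num] }  — shift, reduce
  I13: { [A → B T . B], [B → . C], [C → . C ) ;], [C → . num num] }  — shift
  I14: { [A → B T B .] }  — reduce
  I15: { [B → . C], [C → . C ) ;], [C → . num num], [T → ) A . B] }  — shift
  I16: { [T → ) A B .] }  — reduce

I11 contains complete items [A → C .], [B → C .] — reduce-reduce conflict.

Answer: Yes — I11: [A → C .] vs [B → C .]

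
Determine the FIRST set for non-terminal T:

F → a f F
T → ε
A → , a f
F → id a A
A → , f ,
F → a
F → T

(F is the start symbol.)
To compute FIRST(T), examine every production with T on the left-hand side, reading each right-hand side left to right until a non-nullable symbol is reached.

From T → ε:
  - ε-production, so ε ∈ FIRST(T)

Collecting: FIRST(T) = { ε }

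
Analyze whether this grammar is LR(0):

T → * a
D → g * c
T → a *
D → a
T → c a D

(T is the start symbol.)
A grammar is LR(0) if no state in the canonical LR(0) collection has:
  - both a shift item (dot before a terminal) and a complete item (shift-reduce conflict), or
  - two or more complete items (reduce-reduce conflict; the accept item [T' → T .] counts as a complete item here).

Augment with T' → T and build the canonical LR(0) collection (I0 = CLOSURE({[T' → . T]}), then GOTO on every symbol after a dot until no new states appear). It has 13 states:
  I0: { [T → . * a], [T → . a *], [T → . c a D], [T' → . T] }  — shift
  I1: { [T → * . a] }  — shift
  I2: { [T' → T .] }  — accept
  I3: { [T → a . *] }  — shift
  I4: { [T → c . a D] }  — shift
  I5: { [D → . a], [D → . g * c], [T → c a . D] }  — shift
  I6: { [T → c a D .] }  — reduce
  I7: { [D → a .] }  — reduce
  I8: { [D → g . * c] }  — shift
  I9: { [D → g * . c] }  — shift
  I10: { [D → g * c .] }  — reduce
  I11: { [T → a * .] }  — reduce
  I12: { [T → * a .] }  — reduce

Every state is either a pure shift/goto state or contains exactly one complete item and nothing to shift — no conflicts. The grammar is LR(0).

Answer: Yes, the grammar is LR(0)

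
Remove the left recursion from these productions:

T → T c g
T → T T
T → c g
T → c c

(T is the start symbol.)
T is directly left-recursive. The standard transformation for
  A → A α₁ | ... | A α_m | β₁ | ... | β_n
is
  A  → β₁ A' | ... | β_n A'
  A' → α₁ A' | ... | α_m A' | ε

T → c g becomes T → c g T'
T → c c becomes T → c c T'
T → T c g becomes T' → c g T'
T → T T becomes T' → T T'
Add T' → ε

Resulting grammar:
T → c g T'
T → c c T'
T' → c g T'
T' → T T'
T' → ε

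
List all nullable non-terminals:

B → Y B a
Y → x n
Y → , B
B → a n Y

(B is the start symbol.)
None

A non-terminal is nullable if it can derive ε (the empty string): either it has an ε-production, or it has a production whose right-hand side consists entirely of nullable non-terminals.

There are no ε-productions, so no non-terminal can derive ε.
No non-terminals are nullable.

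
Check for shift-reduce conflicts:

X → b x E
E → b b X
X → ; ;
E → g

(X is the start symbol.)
Augment with X' → X and build the canonical LR(0) collection (I0 = CLOSURE({[X' → . X]}), then GOTO on every symbol after a dot until no new states appear). It has 11 states:
  I0: { [X → . ; ;], [X → . b x E], [X' → . X] }  — shift
  I1: { [X → ; . ;] }  — shift
  I2: { [X' → X .] }  — accept
  I3: { [X → b . x E] }  — shift
  I4: { [E → . b b X], [E → . g], [X → b x . E] }  — shift
  I5: { [X → b x E .] }  — reduce
  I6: { [E → b . b X] }  — shift
  I7: { [E → g .] }  — reduce
  I8: { [E → b b . X], [X → . ; ;], [X → . b x E] }  — shift
  I9: { [E → b b X .] }  — reduce
  I10: { [X → ; ; .] }  — reduce

No state contains both a complete item and a shift item.

Answer: No shift-reduce conflicts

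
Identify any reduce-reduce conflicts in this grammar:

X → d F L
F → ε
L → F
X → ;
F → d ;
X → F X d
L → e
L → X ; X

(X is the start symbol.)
A reduce-reduce conflict occurs when an LR(0) state has two complete items [A → α .] and [B → β .] — both call for a reduction, and with no lookahead the parser cannot choose between them.

Augment with X' → X and build the canonical LR(0) collection (I0 = CLOSURE({[X' → . X]}), then GOTO on every symbol after a dot until no new states appear). It has 16 states:
  I0: { [F → . d ;], [F → .], [X → . ;], [X → . F X d], [X → . d F L], [X' → . X] }  — shift, reduce
  I1: { [X → ; .] }  — reduce
  I2: { [F → . d ;], [F → .], [X → . ;], [X → . F X d], [X → . d F L], [X → F . X d] }  — shift, reduce
  I3: { [X' → X .] }  — accept
  I4: { [F → . d ;], [F → .], [F → d . ;], [X → d . F L] }  — shift, reduce
  I5: { [F → d ; .] }  — reduce
  I6: { [F → . d ;], [F → .], [L → . F], [L → . X ; X], [L → . e], [X → . ;], [X → . F X d], [X → . d F L], [X → d F . L] }  — shift, reduce
  I7: { [F → d . ;] }  — shift
  I8: { [F → . d ;], [F → .], [L → F .], [X → . ;], [X → . F X d], [X → . d F L], [X → F . X d] }  — shift, 2 reduces
  I9: { [X → d F L .] }  — reduce
  I10: { [L → X . ; X] }  — shift
  I11: { [L → e .] }  — reduce
  I12: { [F → . d ;], [F → .], [L → X ; . X], [X → . ;], [X → . F X d], [X → . d F L] }  — shift, reduce
  I13: { [L → X ; X .] }  — reduce
  I14: { [X → F X . d] }  — shift
  I15: { [X → F X d .] }  — reduce

I8 contains complete items [F → .], [L → F .] — reduce-reduce conflict.

Answer: Yes — I8: [F → .] vs [L → F .]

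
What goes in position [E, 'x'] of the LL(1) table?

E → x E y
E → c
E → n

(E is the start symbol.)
E → x E y

To find M[E, 'x'], we find productions for E where 'x' is in the predict set (PREDICT(N → α) = (FIRST(α) \ {ε}) ∪ (FOLLOW(N) if α ⇒* ε)).

E → x E y: PREDICT = { 'x' }
  'x' is in predict set, so this production goes in M[E, 'x']
E → c: PREDICT = { 'c' }
E → n: PREDICT = { 'n' }

M[E, 'x'] = E → x E y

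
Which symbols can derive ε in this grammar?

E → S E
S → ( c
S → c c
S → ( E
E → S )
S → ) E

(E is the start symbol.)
None

A non-terminal is nullable if it can derive ε (the empty string): either it has an ε-production, or it has a production whose right-hand side consists entirely of nullable non-terminals.

There are no ε-productions, so no non-terminal can derive ε.
No non-terminals are nullable.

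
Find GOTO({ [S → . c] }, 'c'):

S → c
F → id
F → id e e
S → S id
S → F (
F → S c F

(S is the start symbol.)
{ [S → c .] }

GOTO(I, 'c') = CLOSURE({ [A → αX.β] : [A → α.Xβ] ∈ I, X = 'c' })

Items with dot before 'c', with the dot advanced:
  [S → . c] → [S → c .]
Closure adds nothing (no advanced item has the dot before a non-terminal).

GOTO = { [S → c .] }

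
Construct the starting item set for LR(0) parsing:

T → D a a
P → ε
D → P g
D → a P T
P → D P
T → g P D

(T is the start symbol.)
First, augment the grammar with T' → T
I₀ = CLOSURE({ [T' → . T] }):
  [T' → . T] has the dot before T: add [T → . D a a], [T → . g P D]
  [T → . D a a] has the dot before D: add [D → . P g], [D → . a P T]
  [D → . P g] has the dot before P: add [P → .], [P → . D P]
No further items can be added.

I₀ = { [D → . P g], [D → . a P T], [P → . D P], [P → .], [T → . D a a], [T → . g P D], [T' → . T] }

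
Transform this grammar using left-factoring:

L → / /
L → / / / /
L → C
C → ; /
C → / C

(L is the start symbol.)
L → / / L'
L' → ε
L' → / /
L → C
C → ; /
C → / C

Left-factoring transforms A → αβ₁ | αβ₂ into A → αA' and A' → β₁ | β₂
(α is the longest common prefix among the alternatives). Repeat until
no nonterminal has two alternatives with a common prefix.

Round 1: L has alternatives sharing prefix '/ /'. Introduce L': L → / / L'
  Add: L' → ε
  Add: L' → / /

No remaining common prefixes — done.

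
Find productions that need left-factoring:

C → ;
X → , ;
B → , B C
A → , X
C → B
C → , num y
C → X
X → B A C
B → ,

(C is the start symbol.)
Yes, B has productions with common prefix ','

Left-factoring is needed when two productions for the same non-terminal
share a common prefix on the right-hand side.

Productions for C:
  C → ;
  C → B
  C → , num y
  C → X
Productions for X:
  X → , ;
  X → B A C
Productions for B:
  B → , B C
  B → ,

Found common prefix ',' in productions for B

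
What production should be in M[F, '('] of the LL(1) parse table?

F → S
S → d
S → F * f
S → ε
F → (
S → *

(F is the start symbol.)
F → S, F → (

To find M[F, '('], we find productions for F where '(' is in the predict set (PREDICT(N → α) = (FIRST(α) \ {ε}) ∪ (FOLLOW(N) if α ⇒* ε)).

Relevant sets:
  FIRST(S) = { '(', '*', 'd', ε }
  FOLLOW(F) = { $, '*' }

F → S: PREDICT = { $, '(', '*', 'd' }
  '(' is in predict set, so this production goes in M[F, '(']
F → (: PREDICT = { '(' }
  '(' is in predict set, so this production goes in M[F, '(']

M[F, '('] = F → S, F → (  (a multiply-defined cell — the grammar is not LL(1))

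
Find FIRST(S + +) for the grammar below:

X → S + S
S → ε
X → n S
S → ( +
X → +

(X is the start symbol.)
{ '(', '+' }

FIRST sets of the non-terminals involved (from the grammar, by fixed-point iteration):
  FIRST(S) = { '(', ε }

To compute FIRST(S + +), process the symbols left to right:
Symbol S is a non-terminal. Add FIRST(S) \ {ε} = { '(' }
S is nullable (ε ∈ FIRST(S)), continue to the next symbol.
Symbol + is a terminal. Add '+' and stop.
FIRST(S + +) = { '(', '+' }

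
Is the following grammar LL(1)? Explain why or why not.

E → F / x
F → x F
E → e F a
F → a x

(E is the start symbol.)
Yes, the grammar is LL(1).

A grammar is LL(1) if for each non-terminal N with multiple productions, the predict sets of those productions are pairwise disjoint, where PREDICT(N → α) = (FIRST(α) \ {ε}) ∪ (FOLLOW(N) if α ⇒* ε).

Relevant sets:
  FIRST(F) = { 'a', 'x' }

For E:
  PREDICT(E → F '/' x) = { 'a', 'x' }
  PREDICT(E → e F a) = { 'e' }
For F:
  PREDICT(F → x F) = { 'x' }
  PREDICT(F → a x) = { 'a' }

All predict sets are disjoint. The grammar IS LL(1).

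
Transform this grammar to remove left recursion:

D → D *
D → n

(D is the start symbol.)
D → n D'
D' → * D'
D' → ε

D is directly left-recursive. The standard transformation for
  A → A α₁ | ... | A α_m | β₁ | ... | β_n
is
  A  → β₁ A' | ... | β_n A'
  A' → α₁ A' | ... | α_m A' | ε

D → n becomes D → n D'
D → D * becomes D' → * D'
Add D' → ε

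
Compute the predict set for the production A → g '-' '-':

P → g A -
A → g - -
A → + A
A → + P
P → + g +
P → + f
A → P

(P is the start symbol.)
PREDICT(A → g '-' '-') = (FIRST(RHS) \ {ε}) ∪ (FOLLOW(A) if ε ∈ FIRST(RHS), i.e. RHS ⇒* ε)
FIRST(g '-' '-') = { 'g' }
ε ∉ FIRST(g '-' '-'), so FOLLOW(A) is not added.
PREDICT(A → g '-' '-') = { 'g' }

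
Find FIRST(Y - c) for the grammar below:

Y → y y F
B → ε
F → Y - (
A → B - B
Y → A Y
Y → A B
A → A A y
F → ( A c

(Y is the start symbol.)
FIRST sets of the non-terminals involved (from the grammar, by fixed-point iteration):
  FIRST(Y) = { '-', 'y' }

To compute FIRST(Y - c), process the symbols left to right:
Symbol Y is a non-terminal. Add FIRST(Y) \ {ε} = { '-', 'y' }
Y is not nullable (ε ∉ FIRST(Y)), so stop here.
FIRST(Y - c) = { '-', 'y' }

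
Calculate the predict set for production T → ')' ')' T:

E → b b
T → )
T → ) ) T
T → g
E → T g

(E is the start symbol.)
PREDICT(T → ')' ')' T) = (FIRST(RHS) \ {ε}) ∪ (FOLLOW(T) if ε ∈ FIRST(RHS), i.e. RHS ⇒* ε)
FIRST(')' ')' T) = { ')' }
ε ∉ FIRST(')' ')' T), so FOLLOW(T) is not added.
PREDICT(T → ')' ')' T) = { ')' }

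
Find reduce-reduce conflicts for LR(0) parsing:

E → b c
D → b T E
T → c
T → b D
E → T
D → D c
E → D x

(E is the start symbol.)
Yes — I9: [E → b c .] vs [T → c .]

A reduce-reduce conflict occurs when an LR(0) state has two complete items [A → α .] and [B → β .] — both call for a reduction, and with no lookahead the parser cannot choose between them.

Augment with E' → E and build the canonical LR(0) collection (I0 = CLOSURE({[E' → . E]}), then GOTO on every symbol after a dot until no new states appear). It has 13 states:
  I0: { [D → . D c], [D → . b T E], [E → . D x], [E → . T], [E → . b c], [E' → . E], [T → . b D], [T → . c] }  — shift
  I1: { [D → D . c], [E → D . x] }  — shift
  I2: { [E' → E .] }  — accept
  I3: { [E → T .] }  — reduce
  I4: { [D → . D c], [D → . b T E], [D → b . T E], [E → b . c], [T → . b D], [T → . c], [T → b . D] }  — shift
  I5: { [T → c .] }  — reduce
  I6: { [D → D . c], [T → b D .] }  — shift, reduce
  I7: { [D → . D c], [D → . b T E], [D → b T . E], [E → . D x], [E → . T], [E → . b c], [T → . b D], [T → . c] }  — shift
  I8: { [D → . D c], [D → . b T E], [D → b . T E], [T → . b D], [T → . c], [T → b . D] }  — shift
  I9: { [E → b c .], [T → c .] }  — 2 reduces
  I10: { [D → b T E .] }  — reduce
  I11: { [D → D c .] }  — reduce
  I12: { [E → D x .] }  — reduce

I9 contains complete items [E → b c .], [T → c .] — reduce-reduce conflict.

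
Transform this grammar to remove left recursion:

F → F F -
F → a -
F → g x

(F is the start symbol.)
F is directly left-recursive. The standard transformation for
  A → A α₁ | ... | A α_m | β₁ | ... | β_n
is
  A  → β₁ A' | ... | β_n A'
  A' → α₁ A' | ... | α_m A' | ε

F → a - becomes F → a - F'
F → g x becomes F → g x F'
F → F F - becomes F' → F - F'
Add F' → ε

Resulting grammar:
F → a - F'
F → g x F'
F' → F - F'
F' → ε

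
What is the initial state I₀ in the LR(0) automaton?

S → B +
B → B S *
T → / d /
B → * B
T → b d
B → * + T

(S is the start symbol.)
{ [B → . * + T], [B → . * B], [B → . B S *], [S → . B +], [S' → . S] }

First, augment the grammar with S' → S
I₀ = CLOSURE({ [S' → . S] }):
  [S' → . S] has the dot before S: add [S → . B +]
  [S → . B +] has the dot before B: add [B → . B S *], [B → . * B], [B → . * + T]
No further items can be added.

I₀ = { [B → . * + T], [B → . * B], [B → . B S *], [S → . B +], [S' → . S] }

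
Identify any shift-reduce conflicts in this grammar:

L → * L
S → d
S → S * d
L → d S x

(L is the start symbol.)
No shift-reduce conflicts

A shift-reduce conflict occurs when an LR(0) state has both:
  - a complete (reduce) item [A → α .] (dot at the end), and
  - a shift item [B → β . c γ] (dot before a terminal).

Augment with L' → L and build the canonical LR(0) collection (I0 = CLOSURE({[L' → . L]}), then GOTO on every symbol after a dot until no new states appear). It has 10 states:
  I0: { [L → . * L], [L → . d S x], [L' → . L] }  — shift
  I1: { [L → * . L], [L → . * L], [L → . d S x] }  — shift
  I2: { [L' → L .] }  — accept
  I3: { [L → d . S x], [S → . S * d], [S → . d] }  — shift
  I4: { [L → d S . x], [S → S . * d] }  — shift
  I5: { [S → d .] }  — reduce
  I6: { [S → S * . d] }  — shift
  I7: { [L → d S x .] }  — reduce
  I8: { [S → S * d .] }  — reduce
  I9: { [L → * L .] }  — reduce

No state contains both a complete item and a shift item.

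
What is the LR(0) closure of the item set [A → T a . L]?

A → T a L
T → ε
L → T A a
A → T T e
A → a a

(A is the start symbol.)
{ [A → T a . L], [L → . T A a], [T → .] }

Start with: [A → T a . L]
  [A → T a . L] has the dot before L: add [L → . T A a]
  [L → . T A a] has the dot before T: add [T → .]
No further items can be added.

CLOSURE = { [A → T a . L], [L → . T A a], [T → .] }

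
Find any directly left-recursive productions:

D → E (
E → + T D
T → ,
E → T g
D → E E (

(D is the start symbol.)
Direct left recursion occurs when N → N α for some non-terminal N (the right-hand side begins with the left-hand side itself).

D → E (: starts with E
E → + T D: starts with '+'
T → ,: starts with ','
E → T g: starts with T
D → E E (: starts with E

No direct left recursion found.

Answer: No direct left recursion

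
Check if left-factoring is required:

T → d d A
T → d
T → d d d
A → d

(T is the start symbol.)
Left-factoring is needed when two productions for the same non-terminal
share a common prefix on the right-hand side.

Productions for T:
  T → d d A
  T → d
  T → d d d

Found common prefix 'd' in productions for T

Answer: Yes, T has productions with common prefix 'd'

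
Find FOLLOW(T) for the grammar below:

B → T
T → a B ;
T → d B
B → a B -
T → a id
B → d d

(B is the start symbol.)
In B → T: T is at the end, add FOLLOW(B)

The FOLLOW sets referred to above (computed the same way, to a fixed point):
  FOLLOW(B) = { $, '-', ';' }

Taking the union: FOLLOW(T) = { $, '-', ';' }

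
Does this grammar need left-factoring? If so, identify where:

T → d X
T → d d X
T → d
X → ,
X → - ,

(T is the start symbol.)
Yes, T has productions with common prefix 'd'

Left-factoring is needed when two productions for the same non-terminal
share a common prefix on the right-hand side.

Productions for T:
  T → d X
  T → d d X
  T → d
Productions for X:
  X → ,
  X → - ,

Found common prefix 'd' in productions for T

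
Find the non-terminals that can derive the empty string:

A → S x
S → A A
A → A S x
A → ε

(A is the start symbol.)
ε-productions: A → ε
So A is immediately nullable.
S → A A: every symbol on the right is nullable, so S is nullable too.
Every non-terminal is now nullable.
Nullable = { 'A', 'S' }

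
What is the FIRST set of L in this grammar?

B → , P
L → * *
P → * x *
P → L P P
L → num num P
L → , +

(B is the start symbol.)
To compute FIRST(L), examine every production with L on the left-hand side, reading each right-hand side left to right until a non-nullable symbol is reached.

From L → * *:
  - '*' is a terminal: add '*' and stop
From L → num num P:
  - num is a terminal: add 'num' and stop
From L → , +:
  - ',' is a terminal: add ',' and stop

Collecting: FIRST(L) = { '*', ',', 'num' }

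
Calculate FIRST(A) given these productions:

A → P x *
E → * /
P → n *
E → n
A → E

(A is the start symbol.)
FIRST sets of the other non-terminals involved (by the same procedure, iterated to a fixed point):
  FIRST(P) = { 'n' }
  FIRST(E) = { '*', 'n' }

From A → P x *:
  - P is a non-terminal: add FIRST(P) \ {ε} = { 'n' }
    P is not nullable, so stop
From A → E:
  - E is a non-terminal: add FIRST(E) \ {ε} = { '*', 'n' }
    E is not nullable, so stop

Collecting: FIRST(A) = { '*', 'n' }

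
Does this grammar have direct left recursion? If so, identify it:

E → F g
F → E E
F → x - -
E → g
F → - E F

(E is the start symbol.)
E → F g: starts with F
F → E E: starts with E
F → x - -: starts with x
E → g: starts with g
F → - E F: starts with '-'

No direct left recursion found.

Answer: No direct left recursion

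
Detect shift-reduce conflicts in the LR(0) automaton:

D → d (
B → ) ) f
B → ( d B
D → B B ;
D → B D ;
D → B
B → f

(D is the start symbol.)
A shift-reduce conflict occurs when an LR(0) state has both:
  - a complete (reduce) item [A → α .] (dot at the end), and
  - a shift item [B → β . c γ] (dot before a terminal).

Augment with D' → D and build the canonical LR(0) collection (I0 = CLOSURE({[D' → . D]}), then GOTO on every symbol after a dot until no new states appear). It has 16 states:
  I0: { [B → . ( d B], [B → . ) ) f], [B → . f], [D → . B B ;], [D → . B D ;], [D → . B], [D → . d (], [D' → . D] }  — shift
  I1: { [B → ( . d B] }  — shift
  I2: { [B → ) . ) f] }  — shift
  I3: { [B → . ( d B], [B → . ) ) f], [B → . f], [D → . B B ;], [D → . B D ;], [D → . B], [D → . d (], [D → B . B ;], [D → B . D ;], [D → B .] }  — shift, reduce
  I4: { [D' → D .] }  — accept
  I5: { [D → d . (] }  — shift
  I6: { [B → f .] }  — reduce
  I7: { [D → d ( .] }  — reduce
  I8: { [B → . ( d B], [B → . ) ) f], [B → . f], [D → . B B ;], [D → . B D ;], [D → . B], [D → . d (], [D → B . B ;], [D → B . D ;], [D → B .], [D → B B . ;] }  — shift, reduce
  I9: { [D → B D . ;] }  — shift
  I10: { [D → B D ; .] }  — reduce
  I11: { [D → B B ; .] }  — reduce
  I12: { [B → ) ) . f] }  — shift
  I13: { [B → ) ) f .] }  — reduce
  I14: { [B → ( d . B], [B → . ( d B], [B → . ) ) f], [B → . f] }  — shift
  I15: { [B → ( d B .] }  — reduce

I3 contains reduce item [D → B .] and shift items [B → . ( d B], [B → . ) ) f], [B → . f], [D → . d (] — shift-reduce conflict.
I8 contains reduce item [D → B .] and shift items [B → . ( d B], [B → . ) ) f], [B → . f], [D → B B . ;], [D → . d (] — shift-reduce conflict.

Answer: Yes — I3: [D → B .] vs [B → . ( d B]; I8: [D → B .] vs [B → . ( d B]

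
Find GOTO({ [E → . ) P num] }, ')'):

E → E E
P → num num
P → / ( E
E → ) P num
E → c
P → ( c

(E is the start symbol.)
GOTO(I, ')') = CLOSURE({ [A → αX.β] : [A → α.Xβ] ∈ I, X = ')' })

Items with dot before ')', with the dot advanced:
  [E → . ) P num] → [E → ) . P num]
Closure of the advanced items:
  [E → ) . P num] has the dot before P: add [P → . num num], [P → . / ( E], [P → . ( c]

GOTO = { [E → ) . P num], [P → . ( c], [P → . / ( E], [P → . num num] }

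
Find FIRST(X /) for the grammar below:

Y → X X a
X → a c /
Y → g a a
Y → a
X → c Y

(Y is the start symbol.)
{ 'a', 'c' }

FIRST sets of the non-terminals involved (from the grammar, by fixed-point iteration):
  FIRST(X) = { 'a', 'c' }

To compute FIRST(X /), process the symbols left to right:
Symbol X is a non-terminal. Add FIRST(X) \ {ε} = { 'a', 'c' }
X is not nullable (ε ∉ FIRST(X)), so stop here.
FIRST(X /) = { 'a', 'c' }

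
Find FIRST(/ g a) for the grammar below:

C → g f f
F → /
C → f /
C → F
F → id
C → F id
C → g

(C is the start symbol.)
{ '/' }

To compute FIRST(/ g a), process the symbols left to right:
Symbol / is a terminal. Add '/' and stop.
FIRST(/ g a) = { '/' }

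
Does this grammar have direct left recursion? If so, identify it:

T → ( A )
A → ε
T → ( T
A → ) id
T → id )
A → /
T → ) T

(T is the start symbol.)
No direct left recursion

Direct left recursion occurs when N → N α for some non-terminal N (the right-hand side begins with the left-hand side itself).

T → ( A ): starts with '('
A → ε: starts with ε
T → ( T: starts with '('
A → ) id: starts with ')'
T → id ): starts with id
A → /: starts with '/'
T → ) T: starts with ')'

No direct left recursion found.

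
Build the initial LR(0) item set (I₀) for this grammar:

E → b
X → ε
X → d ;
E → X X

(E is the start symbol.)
{ [E → . X X], [E → . b], [E' → . E], [X → . d ;], [X → .] }

First, augment the grammar with E' → E
I₀ = CLOSURE({ [E' → . E] }):
  [E' → . E] has the dot before E: add [E → . b], [E → . X X]
  [E → . X X] has the dot before X: add [X → .], [X → . d ;]
No further items can be added.

I₀ = { [E → . X X], [E → . b], [E' → . E], [X → . d ;], [X → .] }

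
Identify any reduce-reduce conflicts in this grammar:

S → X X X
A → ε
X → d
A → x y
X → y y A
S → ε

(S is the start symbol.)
No reduce-reduce conflicts

A reduce-reduce conflict occurs when an LR(0) state has two complete items [A → α .] and [B → β .] — both call for a reduction, and with no lookahead the parser cannot choose between them.

Augment with S' → S and build the canonical LR(0) collection (I0 = CLOSURE({[S' → . S]}), then GOTO on every symbol after a dot until no new states appear). It has 11 states:
  I0: { [S → . X X X], [S → .], [S' → . S], [X → . d], [X → . y y A] }  — shift, reduce
  I1: { [S' → S .] }  — accept
  I2: { [S → X . X X], [X → . d], [X → . y y A] }  — shift
  I3: { [X → d .] }  — reduce
  I4: { [X → y . y A] }  — shift
  I5: { [A → . x y], [A → .], [X → y y . A] }  — shift, reduce
  I6: { [X → y y A .] }  — reduce
  I7: { [A → x . y] }  — shift
  I8: { [A → x y .] }  — reduce
  I9: { [S → X X . X], [X → . d], [X → . y y A] }  — shift
  I10: { [S → X X X .] }  — reduce

No state contains more than one complete item.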